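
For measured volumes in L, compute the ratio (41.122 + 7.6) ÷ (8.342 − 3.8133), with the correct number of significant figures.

10.8

41.122 + 7.6 = 48.722, limited to 1 d.p. → 3 s.f.; 8.342 − 3.8133 = 4.5287, limited to 3 d.p. → 4 s.f.
Carrying full precision, 48.722 ÷ 4.5287 = 10.7584958156…; keep min(3, 4) = 3 s.f.
Rounded to 3 significant figures: 10.8.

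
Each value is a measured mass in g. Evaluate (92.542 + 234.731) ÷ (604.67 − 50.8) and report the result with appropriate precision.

0.5909

92.542 + 234.731 = 327.273, limited to 3 d.p. → 6 s.f.; 604.67 − 50.8 = 553.87, limited to 1 d.p. → 4 s.f.
Carrying full precision, 327.273 ÷ 553.87 = 0.590884142488…; keep min(6, 4) = 4 s.f.
Rounded to 4 significant figures: 0.5909.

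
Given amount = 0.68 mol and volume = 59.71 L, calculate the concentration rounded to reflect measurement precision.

0.011 mol/L

concentration = 0.68 mol ÷ 59.71 L = 0.0113883771563… mol/L.
0.68 has 2 significant figures; 59.71 has 4.
Division/multiplication keeps the fewest: 2 significant figures.
Rounded: 0.011 mol/L.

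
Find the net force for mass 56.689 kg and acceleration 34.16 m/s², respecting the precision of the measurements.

1936 N

net force = 56.689 kg × 34.16 m/s² = 1936.49624 N.
56.689 has 5 significant figures; 34.16 has 4.
Division/multiplication keeps the fewest: 4 significant figures.
Rounded: 1936 N.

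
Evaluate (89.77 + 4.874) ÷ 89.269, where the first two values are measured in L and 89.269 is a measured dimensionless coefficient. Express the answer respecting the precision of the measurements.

89.77 L + 4.874 L = 94.644 L; the sum is limited to 2 decimal places (4 s.f.).
Carrying full precision, 94.644 ÷ 89.269 = 1.06021127155… L; 89.269 has 5 s.f., so the result keeps min(4, 5) = 4 s.f.
Rounded to 4 significant figures: 1.060 L.

1.060 L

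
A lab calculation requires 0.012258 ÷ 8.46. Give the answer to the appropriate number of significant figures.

0.012258 ÷ 8.46 = 0.00144893617021…
Multiplication/division keeps the fewest significant figures: 0.012258 → 5 s.f., 8.46 → 3 s.f.; limit is 3.
Rounded to 3 significant figures: 0.00145.

0.00145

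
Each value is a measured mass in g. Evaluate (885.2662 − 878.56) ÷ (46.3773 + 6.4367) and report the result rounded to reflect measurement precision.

1.27 × 10⁻¹

885.2662 − 878.56 = 6.7062, limited to 2 d.p. → 3 s.f.; 46.3773 + 6.4367 = 52.8140, limited to 4 d.p. → 6 s.f.
Carrying full precision, 6.7062 ÷ 52.8140 = 0.126977695308…; keep min(3, 6) = 3 s.f.
Rounded to 3 significant figures: 1.27 × 10⁻¹.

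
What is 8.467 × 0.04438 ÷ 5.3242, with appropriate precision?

8.467 × 0.04438 ÷ 5.3242 = 0.0705768866684…
Multiplication/division keeps the fewest significant figures: 8.467 → 4 s.f., 0.04438 → 4 s.f., 5.3242 → 5 s.f.; limit is 4.
Rounded to 4 significant figures: 0.07058.

0.07058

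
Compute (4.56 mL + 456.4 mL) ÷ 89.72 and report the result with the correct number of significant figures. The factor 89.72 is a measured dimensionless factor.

4.56 mL + 456.4 mL = 460.96 mL; the sum is limited to 1 decimal place (4 s.f.).
Carrying full precision, 460.96 ÷ 89.72 = 5.13776192599… mL; 89.72 has 4 s.f., so the result keeps min(4, 4) = 4 s.f.
Rounded to 4 significant figures: 5.138 mL.

5.138 mL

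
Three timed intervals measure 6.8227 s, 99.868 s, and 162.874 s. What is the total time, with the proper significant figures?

269.565 s

6.8227 s + 99.868 s + 162.874 s = 269.5647 s.
Addition/subtraction keeps the fewest decimal places: 6.8227 → 4 decimal places, 99.868 → 3 decimal places, 162.874 → 3 decimal places; limit is 3.
Rounded to 3 decimal places: 269.565 s.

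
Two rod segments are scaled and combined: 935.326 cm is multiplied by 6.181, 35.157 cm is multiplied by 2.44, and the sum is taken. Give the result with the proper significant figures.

935.326 × 6.181 = 5781.250006 → 5781 cm (4 s.f., last digit at the 10^0 place).
35.157 × 2.44 = 85.78308 → 85.8 cm (3 s.f., last digit at the 10^-1 place).
Sum: 5867.033086 cm; keep the coarser place, 10^0.
Result: 5867 cm.

5867 cm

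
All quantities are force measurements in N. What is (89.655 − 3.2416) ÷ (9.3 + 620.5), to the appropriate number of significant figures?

0.1372

89.655 − 3.2416 = 86.4134, limited to 3 d.p. → 5 s.f.; 9.3 + 620.5 = 629.8, limited to 1 d.p. → 4 s.f.
Carrying full precision, 86.4134 ÷ 629.8 = 0.137207684979…; keep min(5, 4) = 4 s.f.
Rounded to 4 significant figures: 0.1372.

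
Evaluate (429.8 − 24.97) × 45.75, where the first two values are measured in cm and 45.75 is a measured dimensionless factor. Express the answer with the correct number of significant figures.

1.852 × 10^4 cm

429.8 cm − 24.97 cm = 404.83 cm; the difference is limited to 1 decimal place (4 s.f.).
Carrying full precision, 404.83 × 45.75 = 18520.9725 cm; 45.75 has 4 s.f., so the result keeps min(4, 4) = 4 s.f.
Rounded to 4 significant figures: 1.852 × 10^4 cm.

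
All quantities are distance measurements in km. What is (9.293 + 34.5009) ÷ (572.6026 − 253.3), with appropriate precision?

9.293 + 34.5009 = 43.7939, limited to 3 d.p. → 5 s.f.; 572.6026 − 253.3 = 319.3026, limited to 1 d.p. → 4 s.f.
Carrying full precision, 43.7939 ÷ 319.3026 = 0.13715484935…; keep min(5, 4) = 4 s.f.
Rounded to 4 significant figures: 0.1372.

0.1372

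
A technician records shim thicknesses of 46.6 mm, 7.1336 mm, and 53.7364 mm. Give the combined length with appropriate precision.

46.6 mm + 7.1336 mm + 53.7364 mm = 107.4700 mm.
Addition/subtraction keeps the fewest decimal places: 46.6 → 1 decimal place, 7.1336 → 4 decimal places, 53.7364 → 4 decimal places; limit is 1.
Rounded to 1 decimal place: 107.5 mm.

107.5 mm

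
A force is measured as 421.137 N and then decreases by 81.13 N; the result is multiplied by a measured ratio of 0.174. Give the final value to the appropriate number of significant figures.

59.2 N

421.137 N − 81.13 N = 340.007 N; the difference is limited to 2 decimal places (5 s.f.).
Carrying full precision, 340.007 × 0.174 = 59.161218 N; 0.174 has 3 s.f., so the result keeps min(5, 3) = 3 s.f.
Rounded to 3 significant figures: 59.2 N.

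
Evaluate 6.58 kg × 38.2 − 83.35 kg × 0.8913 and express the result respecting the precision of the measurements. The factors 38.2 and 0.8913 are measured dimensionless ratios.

177 kg

6.58 × 38.2 = 251.356 → 251 kg (3 s.f., last digit at the 10^0 place).
83.35 × 0.8913 = 74.289855 → 74.29 kg (4 s.f., last digit at the 10^-2 place).
Difference: 177.066145 kg; keep the coarser place, 10^0.
Result: 177 kg.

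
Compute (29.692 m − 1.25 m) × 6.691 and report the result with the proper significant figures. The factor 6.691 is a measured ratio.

190.3 m

29.692 m − 1.25 m = 28.442 m; the difference is limited to 2 decimal places (4 s.f.).
Carrying full precision, 28.442 × 6.691 = 190.305422 m; 6.691 has 4 s.f., so the result keeps min(4, 4) = 4 s.f.
Rounded to 4 significant figures: 190.3 m.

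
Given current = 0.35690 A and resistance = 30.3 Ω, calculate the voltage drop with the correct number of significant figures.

10.8 V

voltage drop = 0.35690 A × 30.3 Ω = 10.81407 V.
0.35690 has 5 significant figures; 30.3 has 3.
Division/multiplication keeps the fewest: 3 significant figures.
Rounded: 10.8 V.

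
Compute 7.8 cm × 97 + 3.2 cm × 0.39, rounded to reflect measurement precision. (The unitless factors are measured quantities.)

7.6 × 10² cm

7.8 × 97 = 756.6 → 7.6 × 10² cm (2 s.f., last digit at the 10^1 place).
3.2 × 0.39 = 1.248 → 1.2 cm (2 s.f., last digit at the 10^-1 place).
Sum: 757.848 cm; keep the coarser place, 10^1.
Result: 7.6 × 10² cm.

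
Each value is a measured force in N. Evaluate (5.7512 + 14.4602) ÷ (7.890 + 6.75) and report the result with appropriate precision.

5.7512 + 14.4602 = 20.2114, limited to 4 d.p. → 6 s.f.; 7.890 + 6.75 = 14.640, limited to 2 d.p. → 4 s.f.
Carrying full precision, 20.2114 ÷ 14.640 = 1.38056010929…; keep min(6, 4) = 4 s.f.
Rounded to 4 significant figures: 1.381.

1.381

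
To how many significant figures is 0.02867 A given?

4

0.02867: leading zeros are not significant.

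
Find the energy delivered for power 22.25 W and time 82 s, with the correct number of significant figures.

1.8 × 10³ J

energy delivered = 22.25 W × 82 s = 1824.5 J.
22.25 has 4 significant figures; 82 has 2.
Division/multiplication keeps the fewest: 2 significant figures.
Rounded: 1.8 × 10³ J.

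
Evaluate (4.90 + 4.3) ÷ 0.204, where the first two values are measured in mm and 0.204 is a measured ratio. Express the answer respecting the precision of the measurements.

45 mm

4.90 mm + 4.3 mm = 9.20 mm; the sum is limited to 1 decimal place (2 s.f.).
Carrying full precision, 9.20 ÷ 0.204 = 45.0980392157… mm; 0.204 has 3 s.f., so the result keeps min(2, 3) = 2 s.f.
Rounded to 2 significant figures: 45 mm.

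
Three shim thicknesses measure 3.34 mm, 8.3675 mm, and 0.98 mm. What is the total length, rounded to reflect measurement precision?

12.69 mm

3.34 mm + 8.3675 mm + 0.98 mm = 12.6875 mm.
Addition/subtraction keeps the fewest decimal places: 3.34 → 2 decimal places, 8.3675 → 4 decimal places, 0.98 → 2 decimal places; limit is 2.
Rounded to 2 decimal places: 12.69 mm.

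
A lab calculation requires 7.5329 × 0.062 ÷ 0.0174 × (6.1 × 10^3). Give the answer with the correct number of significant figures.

1.6 × 10^5

7.5329 × 0.062 ÷ 0.0174 × (6.1 × 10^3) = 163732.343678…
Multiplication/division keeps the fewest significant figures: 7.5329 → 5 s.f., 0.062 → 2 s.f., 0.0174 → 3 s.f., 6.1 × 10^3 → 2 s.f.; limit is 2.
Rounded to 2 significant figures: 1.6 × 10^5.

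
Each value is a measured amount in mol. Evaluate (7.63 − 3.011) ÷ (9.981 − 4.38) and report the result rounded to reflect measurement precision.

7.63 − 3.011 = 4.619, limited to 2 d.p. → 3 s.f.; 9.981 − 4.38 = 5.601, limited to 2 d.p. → 3 s.f.
Carrying full precision, 4.619 ÷ 5.601 = 0.824674165328…; keep min(3, 3) = 3 s.f.
Rounded to 3 significant figures: 0.825.

0.825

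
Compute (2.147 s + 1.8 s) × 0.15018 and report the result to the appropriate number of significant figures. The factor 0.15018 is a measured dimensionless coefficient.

0.59 s

2.147 s + 1.8 s = 3.947 s; the sum is limited to 1 decimal place (2 s.f.).
Carrying full precision, 3.947 × 0.15018 = 0.59276046 s; 0.15018 has 5 s.f., so the result keeps min(2, 5) = 2 s.f.
Rounded to 2 significant figures: 0.59 s.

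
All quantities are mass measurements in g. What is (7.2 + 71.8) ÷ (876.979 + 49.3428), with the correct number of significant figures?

7.2 + 71.8 = 79.0, limited to 1 d.p. → 3 s.f.; 876.979 + 49.3428 = 926.3218, limited to 3 d.p. → 6 s.f.
Carrying full precision, 79.0 ÷ 926.3218 = 0.0852835375352…; keep min(3, 6) = 3 s.f.
Rounded to 3 significant figures: 0.0853.

0.0853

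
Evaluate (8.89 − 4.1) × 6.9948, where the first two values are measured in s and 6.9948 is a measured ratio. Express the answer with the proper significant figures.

34 s

8.89 s − 4.1 s = 4.79 s; the difference is limited to 1 decimal place (2 s.f.).
Carrying full precision, 4.79 × 6.9948 = 33.505092 s; 6.9948 has 5 s.f., so the result keeps min(2, 5) = 2 s.f.
Rounded to 2 significant figures: 34 s.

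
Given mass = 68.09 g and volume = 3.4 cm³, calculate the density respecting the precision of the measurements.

density = 68.09 g ÷ 3.4 cm³ = 20.0264705882… g/cm³.
68.09 has 4 significant figures; 3.4 has 2.
Division/multiplication keeps the fewest: 2 significant figures.
Rounded: 2.0 × 10^1 g/cm³.

2.0 × 10^1 g/cm³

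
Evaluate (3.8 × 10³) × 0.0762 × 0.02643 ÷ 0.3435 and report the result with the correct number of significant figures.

(3.8 × 10³) × 0.0762 × 0.02643 ÷ 0.3435 = 22.2796820961…
Multiplication/division keeps the fewest significant figures: 3.8 × 10³ → 2 s.f., 0.0762 → 3 s.f., 0.02643 → 4 s.f., 0.3435 → 4 s.f.; limit is 2.
Rounded to 2 significant figures: 22.

22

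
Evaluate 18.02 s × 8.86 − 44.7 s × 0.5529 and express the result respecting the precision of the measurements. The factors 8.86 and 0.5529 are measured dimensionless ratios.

18.02 × 8.86 = 159.6572 → 1.60 × 10^2 s (3 s.f., last digit at the 10^0 place).
44.7 × 0.5529 = 24.71463 → 24.7 s (3 s.f., last digit at the 10^-1 place).
Difference: 134.94257 s; keep the coarser place, 10^0.
Result: 135 s.

135 s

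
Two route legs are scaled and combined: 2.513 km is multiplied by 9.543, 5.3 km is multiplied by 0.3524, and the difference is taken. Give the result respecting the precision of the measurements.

2.513 × 9.543 = 23.981559 → 23.98 km (4 s.f., last digit at the 10^-2 place).
5.3 × 0.3524 = 1.86772 → 1.9 km (2 s.f., last digit at the 10^-1 place).
Difference: 22.113839 km; keep the coarser place, 10^-1.
Result: 22.1 km.

22.1 km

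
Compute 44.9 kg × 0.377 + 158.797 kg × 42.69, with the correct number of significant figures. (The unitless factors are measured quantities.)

44.9 × 0.377 = 16.9273 → 16.9 kg (3 s.f., last digit at the 10^-1 place).
158.797 × 42.69 = 6779.04393 → 6779 kg (4 s.f., last digit at the 10^0 place).
Sum: 6795.97123 kg; keep the coarser place, 10^0.
Result: 6796 kg.

6796 kg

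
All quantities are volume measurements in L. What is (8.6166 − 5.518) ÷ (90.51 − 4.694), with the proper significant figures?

8.6166 − 5.518 = 3.0986, limited to 3 d.p. → 4 s.f.; 90.51 − 4.694 = 85.816, limited to 2 d.p. → 4 s.f.
Carrying full precision, 3.0986 ÷ 85.816 = 0.0361074857835…; keep min(4, 4) = 4 s.f.
Rounded to 4 significant figures: 3.611 × 10⁻².

3.611 × 10⁻²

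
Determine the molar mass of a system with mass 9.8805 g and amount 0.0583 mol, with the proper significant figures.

169 g/mol

molar mass = 9.8805 g ÷ 0.0583 mol = 169.476843911… g/mol.
9.8805 has 5 significant figures; 0.0583 has 3.
Division/multiplication keeps the fewest: 3 significant figures.
Rounded: 169 g/mol.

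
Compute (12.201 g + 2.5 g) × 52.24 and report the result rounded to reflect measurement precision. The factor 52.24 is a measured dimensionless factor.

768 g

12.201 g + 2.5 g = 14.701 g; the sum is limited to 1 decimal place (3 s.f.).
Carrying full precision, 14.701 × 52.24 = 767.98024 g; 52.24 has 4 s.f., so the result keeps min(3, 4) = 3 s.f.
Rounded to 3 significant figures: 768 g.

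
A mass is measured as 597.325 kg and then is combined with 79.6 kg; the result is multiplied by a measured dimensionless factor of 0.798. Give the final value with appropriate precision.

597.325 kg + 79.6 kg = 676.925 kg; the sum is limited to 1 decimal place (4 s.f.).
Carrying full precision, 676.925 × 0.798 = 540.18615 kg; 0.798 has 3 s.f., so the result keeps min(4, 3) = 3 s.f.
Rounded to 3 significant figures: 540. kg.

540. kg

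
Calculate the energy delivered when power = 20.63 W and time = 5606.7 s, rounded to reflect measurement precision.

1.157 × 10⁵ J

energy delivered = 20.63 W × 5606.7 s = 115666.221 J.
20.63 has 4 significant figures; 5606.7 has 5.
Division/multiplication keeps the fewest: 4 significant figures.
Rounded: 1.157 × 10⁵ J.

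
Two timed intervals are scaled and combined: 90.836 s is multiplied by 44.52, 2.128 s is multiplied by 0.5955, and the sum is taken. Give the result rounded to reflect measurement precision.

4045 s

90.836 × 44.52 = 4044.01872 → 4044 s (4 s.f., last digit at the 10^0 place).
2.128 × 0.5955 = 1.267224 → 1.267 s (4 s.f., last digit at the 10^-3 place).
Sum: 4045.285944 s; keep the coarser place, 10^0.
Result: 4045 s.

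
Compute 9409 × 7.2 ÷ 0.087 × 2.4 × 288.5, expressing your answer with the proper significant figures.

9409 × 7.2 ÷ 0.087 × 2.4 × 288.5 = 539155166.897…
Multiplication/division keeps the fewest significant figures: 9409 → 4 s.f., 7.2 → 2 s.f., 0.087 → 2 s.f., 2.4 → 2 s.f., 288.5 → 4 s.f.; limit is 2.
Rounded to 2 significant figures: 5.4 × 10^8.

5.4 × 10^8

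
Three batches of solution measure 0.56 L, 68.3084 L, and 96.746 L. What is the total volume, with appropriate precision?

0.56 L + 68.3084 L + 96.746 L = 165.6144 L.
Addition/subtraction keeps the fewest decimal places: 0.56 → 2 decimal places, 68.3084 → 4 decimal places, 96.746 → 3 decimal places; limit is 2.
Rounded to 2 decimal places: 165.61 L.

165.61 L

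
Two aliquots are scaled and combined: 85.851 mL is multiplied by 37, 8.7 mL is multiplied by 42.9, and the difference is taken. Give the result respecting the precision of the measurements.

85.851 × 37 = 3176.487 → 3.2 × 10³ mL (2 s.f., last digit at the 10^2 place).
8.7 × 42.9 = 373.23 → 3.7 × 10² mL (2 s.f., last digit at the 10^1 place).
Difference: 2803.257 mL; keep the coarser place, 10^2.
Result: 2.8 × 10³ mL.

2.8 × 10³ mL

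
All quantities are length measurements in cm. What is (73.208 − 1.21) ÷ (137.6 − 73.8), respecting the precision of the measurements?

1.13

73.208 − 1.21 = 71.998, limited to 2 d.p. → 4 s.f.; 137.6 − 73.8 = 63.8, limited to 1 d.p. → 3 s.f.
Carrying full precision, 71.998 ÷ 63.8 = 1.12849529781…; keep min(4, 3) = 3 s.f.
Rounded to 3 significant figures: 1.13.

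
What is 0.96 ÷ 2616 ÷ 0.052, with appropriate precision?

0.96 ÷ 2616 ÷ 0.052 = 0.00705716302047…
Multiplication/division keeps the fewest significant figures: 0.96 → 2 s.f., 2616 → 4 s.f., 0.052 → 2 s.f.; limit is 2.
Rounded to 2 significant figures: 0.0071.

0.0071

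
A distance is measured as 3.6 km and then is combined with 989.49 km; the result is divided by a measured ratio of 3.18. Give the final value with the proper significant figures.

3.6 km + 989.49 km = 993.09 km; the sum is limited to 1 decimal place (4 s.f.).
Carrying full precision, 993.09 ÷ 3.18 = 312.29245283… km; 3.18 has 3 s.f., so the result keeps min(4, 3) = 3 s.f.
Rounded to 3 significant figures: 312 km.

312 km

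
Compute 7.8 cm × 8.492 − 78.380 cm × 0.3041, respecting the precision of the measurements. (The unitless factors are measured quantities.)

42 cm

7.8 × 8.492 = 66.2376 → 66 cm (2 s.f., last digit at the 10^0 place).
78.380 × 0.3041 = 23.835358 → 23.84 cm (4 s.f., last digit at the 10^-2 place).
Difference: 42.402242 cm; keep the coarser place, 10^0.
Result: 42 cm.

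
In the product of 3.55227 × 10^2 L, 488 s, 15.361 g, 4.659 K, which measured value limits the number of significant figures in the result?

488 s

3.55227 × 10^2 L → 6 s.f.; 488 s → 3 s.f.; 15.361 g → 5 s.f.; 4.659 K → 4 s.f.
The fewest is 3 significant figures, from 488 s.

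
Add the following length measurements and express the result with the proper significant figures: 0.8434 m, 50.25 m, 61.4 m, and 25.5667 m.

0.8434 m + 50.25 m + 61.4 m + 25.5667 m = 138.0601 m.
Addition/subtraction keeps the fewest decimal places: 0.8434 → 4 decimal places, 50.25 → 2 decimal places, 61.4 → 1 decimal place, 25.5667 → 4 decimal places; limit is 1.
Rounded to 1 decimal place: 138.1 m.

138.1 m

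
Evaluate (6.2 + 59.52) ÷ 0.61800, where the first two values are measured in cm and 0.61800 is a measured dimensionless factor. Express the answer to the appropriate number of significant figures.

106 cm

6.2 cm + 59.52 cm = 65.72 cm; the sum is limited to 1 decimal place (3 s.f.).
Carrying full precision, 65.72 ÷ 0.61800 = 106.343042071… cm; 0.61800 has 5 s.f., so the result keeps min(3, 5) = 3 s.f.
Rounded to 3 significant figures: 106 cm.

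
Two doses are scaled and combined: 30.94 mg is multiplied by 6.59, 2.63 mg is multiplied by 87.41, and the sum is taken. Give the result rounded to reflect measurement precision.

30.94 × 6.59 = 203.8946 → 204 mg (3 s.f., last digit at the 10^0 place).
2.63 × 87.41 = 229.8883 → 230. mg (3 s.f., last digit at the 10^0 place).
Sum: 433.7829 mg; keep the coarser place, 10^0.
Result: 434 mg.

434 mg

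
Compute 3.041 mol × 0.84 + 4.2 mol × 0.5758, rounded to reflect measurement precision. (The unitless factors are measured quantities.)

5.0 mol

3.041 × 0.84 = 2.55444 → 2.6 mol (2 s.f., last digit at the 10^-1 place).
4.2 × 0.5758 = 2.41836 → 2.4 mol (2 s.f., last digit at the 10^-1 place).
Sum: 4.9728 mol; keep the coarser place, 10^-1.
Result: 5.0 mol.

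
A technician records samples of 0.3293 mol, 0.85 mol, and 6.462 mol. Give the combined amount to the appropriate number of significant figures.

7.64 mol

0.3293 mol + 0.85 mol + 6.462 mol = 7.6413 mol.
Addition/subtraction keeps the fewest decimal places: 0.3293 → 4 decimal places, 0.85 → 2 decimal places, 6.462 → 3 decimal places; limit is 2.
Rounded to 2 decimal places: 7.64 mol.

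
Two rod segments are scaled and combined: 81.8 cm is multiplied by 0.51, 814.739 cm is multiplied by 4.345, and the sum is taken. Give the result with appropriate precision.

81.8 × 0.51 = 41.718 → 42 cm (2 s.f., last digit at the 10^0 place).
814.739 × 4.345 = 3540.040955 → 3.540 × 10^3 cm (4 s.f., last digit at the 10^0 place).
Sum: 3581.758955 cm; keep the coarser place, 10^0.
Result: 3582 cm.

3582 cm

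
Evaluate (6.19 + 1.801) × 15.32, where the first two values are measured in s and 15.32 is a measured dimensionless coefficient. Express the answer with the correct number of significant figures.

122 s

6.19 s + 1.801 s = 7.991 s; the sum is limited to 2 decimal places (3 s.f.).
Carrying full precision, 7.991 × 15.32 = 122.42212 s; 15.32 has 4 s.f., so the result keeps min(3, 4) = 3 s.f.
Rounded to 3 significant figures: 122 s.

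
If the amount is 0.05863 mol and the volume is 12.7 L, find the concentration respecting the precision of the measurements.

4.62 × 10⁻³ mol/L

concentration = 0.05863 mol ÷ 12.7 L = 0.00461653543307… mol/L.
0.05863 has 4 significant figures; 12.7 has 3.
Division/multiplication keeps the fewest: 3 significant figures.
Rounded: 4.62 × 10⁻³ mol/L.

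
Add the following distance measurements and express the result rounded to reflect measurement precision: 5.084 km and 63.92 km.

5.084 km + 63.92 km = 69.004 km.
Addition/subtraction keeps the fewest decimal places: 5.084 → 3 decimal places, 63.92 → 2 decimal places; limit is 2.
Rounded to 2 decimal places: 69.00 km.

69.00 km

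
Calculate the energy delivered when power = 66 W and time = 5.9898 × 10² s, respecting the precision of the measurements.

4.0 × 10⁴ J

energy delivered = 66 W × 5.9898 × 10² s = 39532.68 J.
66 has 2 significant figures; 5.9898 × 10² has 5.
Division/multiplication keeps the fewest: 2 significant figures.
Rounded: 4.0 × 10⁴ J.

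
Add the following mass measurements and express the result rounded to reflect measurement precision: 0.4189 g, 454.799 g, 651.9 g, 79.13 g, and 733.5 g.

0.4189 g + 454.799 g + 651.9 g + 79.13 g + 733.5 g = 1919.7479 g.
Addition/subtraction keeps the fewest decimal places: 0.4189 → 4 decimal places, 454.799 → 3 decimal places, 651.9 → 1 decimal place, 79.13 → 2 decimal places, 733.5 → 1 decimal place; limit is 1.
Rounded to 1 decimal place: 1919.7 g.

1919.7 g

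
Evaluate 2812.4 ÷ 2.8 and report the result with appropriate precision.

2812.4 ÷ 2.8 = 1004.42857143…
Multiplication/division keeps the fewest significant figures: 2812.4 → 5 s.f., 2.8 → 2 s.f.; limit is 2.
Rounded to 2 significant figures: 1.0 × 10^3.

1.0 × 10^3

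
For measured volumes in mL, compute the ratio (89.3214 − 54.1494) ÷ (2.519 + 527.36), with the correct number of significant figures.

89.3214 − 54.1494 = 35.1720, limited to 4 d.p. → 6 s.f.; 2.519 + 527.36 = 529.879, limited to 2 d.p. → 5 s.f.
Carrying full precision, 35.1720 ÷ 529.879 = 0.0663774182408…; keep min(6, 5) = 5 s.f.
Rounded to 5 significant figures: 0.066377.

0.066377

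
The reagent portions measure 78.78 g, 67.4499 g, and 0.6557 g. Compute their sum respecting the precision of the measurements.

146.89 g

78.78 g + 67.4499 g + 0.6557 g = 146.8856 g.
Addition/subtraction keeps the fewest decimal places: 78.78 → 2 decimal places, 67.4499 → 4 decimal places, 0.6557 → 4 decimal places; limit is 2.
Rounded to 2 decimal places: 146.89 g.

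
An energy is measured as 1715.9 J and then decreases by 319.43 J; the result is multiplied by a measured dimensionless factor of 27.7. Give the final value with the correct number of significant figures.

3.87 × 10^4 J

1715.9 J − 319.43 J = 1396.47 J; the difference is limited to 1 decimal place (5 s.f.).
Carrying full precision, 1396.47 × 27.7 = 38682.219 J; 27.7 has 3 s.f., so the result keeps min(5, 3) = 3 s.f.
Rounded to 3 significant figures: 3.87 × 10^4 J.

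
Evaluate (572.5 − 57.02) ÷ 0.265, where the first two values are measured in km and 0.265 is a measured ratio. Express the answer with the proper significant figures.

1.95 × 10³ km

572.5 km − 57.02 km = 515.48 km; the difference is limited to 1 decimal place (4 s.f.).
Carrying full precision, 515.48 ÷ 0.265 = 1945.20754717… km; 0.265 has 3 s.f., so the result keeps min(4, 3) = 3 s.f.
Rounded to 3 significant figures: 1.95 × 10³ km.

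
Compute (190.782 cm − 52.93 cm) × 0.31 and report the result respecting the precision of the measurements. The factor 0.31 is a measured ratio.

43 cm

190.782 cm − 52.93 cm = 137.852 cm; the difference is limited to 2 decimal places (5 s.f.).
Carrying full precision, 137.852 × 0.31 = 42.73412 cm; 0.31 has 2 s.f., so the result keeps min(5, 2) = 2 s.f.
Rounded to 2 significant figures: 43 cm.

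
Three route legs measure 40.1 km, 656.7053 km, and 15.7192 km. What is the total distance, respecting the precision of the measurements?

40.1 km + 656.7053 km + 15.7192 km = 712.5245 km.
Addition/subtraction keeps the fewest decimal places: 40.1 → 1 decimal place, 656.7053 → 4 decimal places, 15.7192 → 4 decimal places; limit is 1.
Rounded to 1 decimal place: 712.5 km.

712.5 km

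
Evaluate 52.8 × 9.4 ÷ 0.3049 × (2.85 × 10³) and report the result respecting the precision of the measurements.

4.6 × 10⁶

52.8 × 9.4 ÷ 0.3049 × (2.85 × 10³) = 4639265.3329…
Multiplication/division keeps the fewest significant figures: 52.8 → 3 s.f., 9.4 → 2 s.f., 0.3049 → 4 s.f., 2.85 × 10³ → 3 s.f.; limit is 2.
Rounded to 2 significant figures: 4.6 × 10⁶.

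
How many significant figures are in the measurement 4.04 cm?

4.04: zeros between nonzero digits are significant.

3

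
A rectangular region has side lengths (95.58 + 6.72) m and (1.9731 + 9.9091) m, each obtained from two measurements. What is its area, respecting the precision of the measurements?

95.58 + 6.72 = 102.30, limited to 2 d.p. → 5 s.f.; 1.9731 + 9.9091 = 11.8822, limited to 4 d.p. → 6 s.f.
Carrying full precision, 102.30 × 11.8822 = 1215.54906; keep min(5, 6) = 5 s.f.
Rounded to 5 significant figures: 1215.5 m².

1215.5 m²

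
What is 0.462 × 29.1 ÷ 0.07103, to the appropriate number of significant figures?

189

0.462 × 29.1 ÷ 0.07103 = 189.274954245…
Multiplication/division keeps the fewest significant figures: 0.462 → 3 s.f., 29.1 → 3 s.f., 0.07103 → 4 s.f.; limit is 3.
Rounded to 3 significant figures: 189.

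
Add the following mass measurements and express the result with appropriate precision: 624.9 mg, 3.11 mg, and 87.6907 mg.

715.7 mg

624.9 mg + 3.11 mg + 87.6907 mg = 715.7007 mg.
Addition/subtraction keeps the fewest decimal places: 624.9 → 1 decimal place, 3.11 → 2 decimal places, 87.6907 → 4 decimal places; limit is 1.
Rounded to 1 decimal place: 715.7 mg.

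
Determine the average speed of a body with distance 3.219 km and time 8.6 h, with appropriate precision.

0.37 km/h

average speed = 3.219 km ÷ 8.6 h = 0.374302325581… km/h.
3.219 has 4 significant figures; 8.6 has 2.
Division/multiplication keeps the fewest: 2 significant figures.
Rounded: 0.37 km/h.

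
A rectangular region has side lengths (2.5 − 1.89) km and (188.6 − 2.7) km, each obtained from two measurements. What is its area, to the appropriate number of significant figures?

1 × 10^2 km²

2.5 − 1.89 = 0.61, limited to 1 d.p. → 1 s.f.; 188.6 − 2.7 = 185.9, limited to 1 d.p. → 4 s.f.
Carrying full precision, 0.61 × 185.9 = 113.399; keep min(1, 4) = 1 s.f.
Rounded to 1 significant figure: 1 × 10^2 km².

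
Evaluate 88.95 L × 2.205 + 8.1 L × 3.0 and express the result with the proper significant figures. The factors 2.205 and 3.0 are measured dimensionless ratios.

220. L

88.95 × 2.205 = 196.13475 → 196.1 L (4 s.f., last digit at the 10^-1 place).
8.1 × 3.0 = 24.3 → 24 L (2 s.f., last digit at the 10^0 place).
Sum: 220.43475 L; keep the coarser place, 10^0.
Result: 220. L.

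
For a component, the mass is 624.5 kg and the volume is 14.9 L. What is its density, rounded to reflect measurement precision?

41.9 kg/L

density = 624.5 kg ÷ 14.9 L = 41.9127516779… kg/L.
624.5 has 4 significant figures; 14.9 has 3.
Division/multiplication keeps the fewest: 3 significant figures.
Rounded: 41.9 kg/L.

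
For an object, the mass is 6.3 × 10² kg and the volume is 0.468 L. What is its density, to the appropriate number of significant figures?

1.3 × 10³ kg/L

density = 6.3 × 10² kg ÷ 0.468 L = 1346.15384615… kg/L.
6.3 × 10² has 2 significant figures; 0.468 has 3.
Division/multiplication keeps the fewest: 2 significant figures.
Rounded: 1.3 × 10³ kg/L.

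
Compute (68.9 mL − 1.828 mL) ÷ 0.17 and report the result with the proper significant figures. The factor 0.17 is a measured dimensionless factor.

3.9 × 10² mL

68.9 mL − 1.828 mL = 67.072 mL; the difference is limited to 1 decimal place (3 s.f.).
Carrying full precision, 67.072 ÷ 0.17 = 394.541176471… mL; 0.17 has 2 s.f., so the result keeps min(3, 2) = 2 s.f.
Rounded to 2 significant figures: 3.9 × 10² mL.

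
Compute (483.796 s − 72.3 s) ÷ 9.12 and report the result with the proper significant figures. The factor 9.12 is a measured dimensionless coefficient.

45.1 s

483.796 s − 72.3 s = 411.496 s; the difference is limited to 1 decimal place (4 s.f.).
Carrying full precision, 411.496 ÷ 9.12 = 45.1201754386… s; 9.12 has 3 s.f., so the result keeps min(4, 3) = 3 s.f.
Rounded to 3 significant figures: 45.1 s.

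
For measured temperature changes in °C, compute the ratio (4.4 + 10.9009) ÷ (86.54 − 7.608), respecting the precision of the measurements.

4.4 + 10.9009 = 15.3009, limited to 1 d.p. → 3 s.f.; 86.54 − 7.608 = 78.932, limited to 2 d.p. → 4 s.f.
Carrying full precision, 15.3009 ÷ 78.932 = 0.193849135965…; keep min(3, 4) = 3 s.f.
Rounded to 3 significant figures: 0.194.

0.194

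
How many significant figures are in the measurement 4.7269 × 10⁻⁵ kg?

4.7269 × 10⁻⁵: in scientific notation every digit of the coefficient is significant.

5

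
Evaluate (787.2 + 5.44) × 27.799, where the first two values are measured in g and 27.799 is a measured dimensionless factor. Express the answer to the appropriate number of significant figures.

787.2 g + 5.44 g = 792.64 g; the sum is limited to 1 decimal place (4 s.f.).
Carrying full precision, 792.64 × 27.799 = 22034.59936 g; 27.799 has 5 s.f., so the result keeps min(4, 5) = 4 s.f.
Rounded to 4 significant figures: 2.203 × 10^4 g.

2.203 × 10^4 g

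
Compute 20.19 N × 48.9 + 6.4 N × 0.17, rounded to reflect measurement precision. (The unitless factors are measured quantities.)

988 N

20.19 × 48.9 = 987.291 → 987 N (3 s.f., last digit at the 10^0 place).
6.4 × 0.17 = 1.088 → 1.1 N (2 s.f., last digit at the 10^-1 place).
Sum: 988.379 N; keep the coarser place, 10^0.
Result: 988 N.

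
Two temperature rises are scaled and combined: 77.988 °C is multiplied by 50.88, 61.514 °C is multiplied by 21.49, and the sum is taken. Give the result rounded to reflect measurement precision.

5.290 × 10³ °C

77.988 × 50.88 = 3968.02944 → 3968 °C (4 s.f., last digit at the 10^0 place).
61.514 × 21.49 = 1321.93586 → 1322 °C (4 s.f., last digit at the 10^0 place).
Sum: 5289.9653 °C; keep the coarser place, 10^0.
Result: 5.290 × 10³ °C.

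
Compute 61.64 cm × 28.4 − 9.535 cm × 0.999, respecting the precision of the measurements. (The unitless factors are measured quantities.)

61.64 × 28.4 = 1750.576 → 1.75 × 10³ cm (3 s.f., last digit at the 10^1 place).
9.535 × 0.999 = 9.525465 → 9.53 cm (3 s.f., last digit at the 10^-2 place).
Difference: 1741.050535 cm; keep the coarser place, 10^1.
Result: 1.74 × 10³ cm.

1.74 × 10³ cm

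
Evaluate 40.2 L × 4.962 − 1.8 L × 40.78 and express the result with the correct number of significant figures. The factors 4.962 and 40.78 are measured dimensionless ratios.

40.2 × 4.962 = 199.4724 → 199 L (3 s.f., last digit at the 10^0 place).
1.8 × 40.78 = 73.404 → 73 L (2 s.f., last digit at the 10^0 place).
Difference: 126.0684 L; keep the coarser place, 10^0.
Result: 1.26 × 10^2 L.

1.26 × 10^2 L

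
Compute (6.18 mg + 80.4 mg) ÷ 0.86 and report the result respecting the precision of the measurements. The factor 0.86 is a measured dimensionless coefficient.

6.18 mg + 80.4 mg = 86.58 mg; the sum is limited to 1 decimal place (3 s.f.).
Carrying full precision, 86.58 ÷ 0.86 = 100.674418605… mg; 0.86 has 2 s.f., so the result keeps min(3, 2) = 2 s.f.
Rounded to 2 significant figures: 1.0 × 10^2 mg.

1.0 × 10^2 mg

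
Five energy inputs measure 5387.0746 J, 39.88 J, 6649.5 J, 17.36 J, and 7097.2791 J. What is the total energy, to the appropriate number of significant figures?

19191.1 J

5387.0746 J + 39.88 J + 6649.5 J + 17.36 J + 7097.2791 J = 19191.0937 J.
Addition/subtraction keeps the fewest decimal places: 5387.0746 → 4 decimal places, 39.88 → 2 decimal places, 6649.5 → 1 decimal place, 17.36 → 2 decimal places, 7097.2791 → 4 decimal places; limit is 1.
Rounded to 1 decimal place: 19191.1 J.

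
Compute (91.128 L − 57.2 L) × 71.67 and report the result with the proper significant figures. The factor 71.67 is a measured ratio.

2.43 × 10³ L

91.128 L − 57.2 L = 33.928 L; the difference is limited to 1 decimal place (3 s.f.).
Carrying full precision, 33.928 × 71.67 = 2431.61976 L; 71.67 has 4 s.f., so the result keeps min(3, 4) = 3 s.f.
Rounded to 3 significant figures: 2.43 × 10³ L.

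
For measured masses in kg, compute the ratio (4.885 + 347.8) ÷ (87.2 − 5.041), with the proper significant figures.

4.885 + 347.8 = 352.685, limited to 1 d.p. → 4 s.f.; 87.2 − 5.041 = 82.159, limited to 1 d.p. → 3 s.f.
Carrying full precision, 352.685 ÷ 82.159 = 4.29271291033…; keep min(4, 3) = 3 s.f.
Rounded to 3 significant figures: 4.29.

4.29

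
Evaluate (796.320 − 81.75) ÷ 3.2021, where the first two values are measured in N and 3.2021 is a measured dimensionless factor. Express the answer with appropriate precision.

223.16 N

796.320 N − 81.75 N = 714.570 N; the difference is limited to 2 decimal places (5 s.f.).
Carrying full precision, 714.570 ÷ 3.2021 = 223.15667843… N; 3.2021 has 5 s.f., so the result keeps min(5, 5) = 5 s.f.
Rounded to 5 significant figures: 223.16 N.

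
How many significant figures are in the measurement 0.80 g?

0.80: leading zeros are not significant; trailing zeros after a decimal point are significant.

2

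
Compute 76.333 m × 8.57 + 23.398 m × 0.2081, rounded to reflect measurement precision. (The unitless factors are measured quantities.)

76.333 × 8.57 = 654.17381 → 654 m (3 s.f., last digit at the 10^0 place).
23.398 × 0.2081 = 4.8691238 → 4.869 m (4 s.f., last digit at the 10^-3 place).
Sum: 659.0429338 m; keep the coarser place, 10^0.
Result: 6.59 × 10² m.

6.59 × 10² m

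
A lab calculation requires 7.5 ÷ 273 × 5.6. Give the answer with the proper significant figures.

7.5 ÷ 273 × 5.6 = 0.153846153846…
Multiplication/division keeps the fewest significant figures: 7.5 → 2 s.f., 273 → 3 s.f., 5.6 → 2 s.f.; limit is 2.
Rounded to 2 significant figures: 0.15.

0.15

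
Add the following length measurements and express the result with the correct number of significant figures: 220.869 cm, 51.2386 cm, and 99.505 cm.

220.869 cm + 51.2386 cm + 99.505 cm = 371.6126 cm.
Addition/subtraction keeps the fewest decimal places: 220.869 → 3 decimal places, 51.2386 → 4 decimal places, 99.505 → 3 decimal places; limit is 3.
Rounded to 3 decimal places: 371.613 cm.

371.613 cm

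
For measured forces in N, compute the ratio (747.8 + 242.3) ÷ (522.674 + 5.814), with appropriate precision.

747.8 + 242.3 = 990.1, limited to 1 d.p. → 4 s.f.; 522.674 + 5.814 = 528.488, limited to 3 d.p. → 6 s.f.
Carrying full precision, 990.1 ÷ 528.488 = 1.8734578647…; keep min(4, 6) = 4 s.f.
Rounded to 4 significant figures: 1.873.

1.873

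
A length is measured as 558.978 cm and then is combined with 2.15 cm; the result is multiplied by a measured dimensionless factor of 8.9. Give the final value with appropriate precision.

5.0 × 10³ cm

558.978 cm + 2.15 cm = 561.128 cm; the sum is limited to 2 decimal places (5 s.f.).
Carrying full precision, 561.128 × 8.9 = 4994.0392 cm; 8.9 has 2 s.f., so the result keeps min(5, 2) = 2 s.f.
Rounded to 2 significant figures: 5.0 × 10³ cm.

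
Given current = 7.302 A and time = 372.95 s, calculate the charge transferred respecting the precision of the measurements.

2.723 × 10³ C

charge transferred = 7.302 A × 372.95 s = 2723.2809 C.
7.302 has 4 significant figures; 372.95 has 5.
Division/multiplication keeps the fewest: 4 significant figures.
Rounded: 2.723 × 10³ C.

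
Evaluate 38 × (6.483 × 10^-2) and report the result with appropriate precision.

38 × (6.483 × 10^-2) = 2.46354
Multiplication/division keeps the fewest significant figures: 38 → 2 s.f., 6.483 × 10^-2 → 4 s.f.; limit is 2.
Rounded to 2 significant figures: 2.5.

2.5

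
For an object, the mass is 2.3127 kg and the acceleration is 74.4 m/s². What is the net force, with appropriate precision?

net force = 2.3127 kg × 74.4 m/s² = 172.06488 N.
2.3127 has 5 significant figures; 74.4 has 3.
Division/multiplication keeps the fewest: 3 significant figures.
Rounded: 172 N.

172 N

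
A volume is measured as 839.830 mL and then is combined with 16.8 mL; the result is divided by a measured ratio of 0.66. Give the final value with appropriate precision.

1.3 × 10³ mL

839.830 mL + 16.8 mL = 856.630 mL; the sum is limited to 1 decimal place (4 s.f.).
Carrying full precision, 856.630 ÷ 0.66 = 1297.92424242… mL; 0.66 has 2 s.f., so the result keeps min(4, 2) = 2 s.f.
Rounded to 2 significant figures: 1.3 × 10³ mL.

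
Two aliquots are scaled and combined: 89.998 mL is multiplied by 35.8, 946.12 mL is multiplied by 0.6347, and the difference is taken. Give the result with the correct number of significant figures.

89.998 × 35.8 = 3221.9284 → 3.22 × 10³ mL (3 s.f., last digit at the 10^1 place).
946.12 × 0.6347 = 600.502364 → 600.5 mL (4 s.f., last digit at the 10^-1 place).
Difference: 2621.426036 mL; keep the coarser place, 10^1.
Result: 2.62 × 10³ mL.

2.62 × 10³ mL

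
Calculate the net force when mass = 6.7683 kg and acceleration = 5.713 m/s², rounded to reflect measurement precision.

38.67 N

net force = 6.7683 kg × 5.713 m/s² = 38.6672979 N.
6.7683 has 5 significant figures; 5.713 has 4.
Division/multiplication keeps the fewest: 4 significant figures.
Rounded: 38.67 N.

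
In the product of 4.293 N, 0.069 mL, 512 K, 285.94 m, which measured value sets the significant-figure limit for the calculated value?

4.293 N → 4 s.f.; 0.069 mL → 2 s.f.; 512 K → 3 s.f.; 285.94 m → 5 s.f.
The fewest is 2 significant figures, from 0.069 mL.

0.069 mL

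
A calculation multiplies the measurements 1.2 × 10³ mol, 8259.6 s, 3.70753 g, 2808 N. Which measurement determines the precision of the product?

1.2 × 10³ mol → 2 s.f.; 8259.6 s → 5 s.f.; 3.70753 g → 6 s.f.; 2808 N → 4 s.f.
The fewest is 2 significant figures, from 1.2 × 10³ mol.

1.2 × 10³ mol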